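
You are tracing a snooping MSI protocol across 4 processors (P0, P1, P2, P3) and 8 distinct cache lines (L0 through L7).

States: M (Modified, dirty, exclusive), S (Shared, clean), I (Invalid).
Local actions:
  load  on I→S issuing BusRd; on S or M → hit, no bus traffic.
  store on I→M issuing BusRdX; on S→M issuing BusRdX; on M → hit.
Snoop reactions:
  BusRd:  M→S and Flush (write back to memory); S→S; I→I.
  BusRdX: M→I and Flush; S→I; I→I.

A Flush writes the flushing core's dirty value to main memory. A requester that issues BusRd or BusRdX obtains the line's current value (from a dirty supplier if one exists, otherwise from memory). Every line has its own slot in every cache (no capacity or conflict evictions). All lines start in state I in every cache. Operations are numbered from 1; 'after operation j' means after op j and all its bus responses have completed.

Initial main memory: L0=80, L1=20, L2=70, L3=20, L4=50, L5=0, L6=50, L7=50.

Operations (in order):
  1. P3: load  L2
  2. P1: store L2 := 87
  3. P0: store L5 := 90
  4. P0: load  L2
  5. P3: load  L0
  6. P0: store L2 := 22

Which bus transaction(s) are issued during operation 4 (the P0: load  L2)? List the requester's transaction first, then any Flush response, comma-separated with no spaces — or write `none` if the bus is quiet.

[1] P3: load  L2 | P0:I, P1:I, P2:I, P3:S(70) | bus: BusRd
[2] P1: store L2 := 87 | P0:I, P1:M(87), P2:I, P3:I | bus: BusRdX
[3] P0: store L5 := 90 | P0:M(90), P1:I, P2:I, P3:I | bus: BusRdX
[4] P0: load  L2 | P0:S(87), P1:S(87), P2:I, P3:I | bus: BusRd,Flush
[5] P3: load  L0 | P0:I, P1:I, P2:I, P3:S(80) | bus: BusRd
[6] P0: store L2 := 22 | P0:M(22), P1:I, P2:I, P3:I | bus: BusRdX

bus = BusRd,Flush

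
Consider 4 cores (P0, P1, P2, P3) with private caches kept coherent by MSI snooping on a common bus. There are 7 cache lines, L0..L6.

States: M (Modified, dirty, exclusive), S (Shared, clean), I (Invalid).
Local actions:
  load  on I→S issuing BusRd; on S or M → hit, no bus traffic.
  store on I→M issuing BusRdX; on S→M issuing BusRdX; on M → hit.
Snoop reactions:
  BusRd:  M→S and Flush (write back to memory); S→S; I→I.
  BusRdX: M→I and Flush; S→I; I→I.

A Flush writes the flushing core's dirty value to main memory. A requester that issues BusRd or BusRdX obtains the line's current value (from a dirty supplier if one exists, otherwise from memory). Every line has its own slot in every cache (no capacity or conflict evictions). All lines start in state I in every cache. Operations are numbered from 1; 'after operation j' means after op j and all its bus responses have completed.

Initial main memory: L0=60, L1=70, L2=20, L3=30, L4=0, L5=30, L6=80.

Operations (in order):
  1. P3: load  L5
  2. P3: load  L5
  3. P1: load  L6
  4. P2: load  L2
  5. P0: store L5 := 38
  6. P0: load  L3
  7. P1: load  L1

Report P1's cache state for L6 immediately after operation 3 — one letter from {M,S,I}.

1. P3: load  L5  bus=[BusRd]  L5: P0=I P1=I P2=I P3=S  mem[L5]=30
2. P3: load  L5  bus=[-]  L5: P0=I P1=I P2=I P3=S  mem[L5]=30
3. P1: load  L6  bus=[BusRd]  L6: P0=I P1=S P2=I P3=I  mem[L6]=80
4. P2: load  L2  bus=[BusRd]  L2: P0=I P1=I P2=S P3=I  mem[L2]=20
5. P0: store L5 := 38  bus=[BusRdX]  L5: P0=M P1=I P2=I P3=I  mem[L5]=30
6. P0: load  L3  bus=[BusRd]  L3: P0=S P1=I P2=I P3=I  mem[L3]=30
7. P1: load  L1  bus=[BusRd]  L1: P0=I P1=S P2=I P3=I  mem[L1]=70

state = S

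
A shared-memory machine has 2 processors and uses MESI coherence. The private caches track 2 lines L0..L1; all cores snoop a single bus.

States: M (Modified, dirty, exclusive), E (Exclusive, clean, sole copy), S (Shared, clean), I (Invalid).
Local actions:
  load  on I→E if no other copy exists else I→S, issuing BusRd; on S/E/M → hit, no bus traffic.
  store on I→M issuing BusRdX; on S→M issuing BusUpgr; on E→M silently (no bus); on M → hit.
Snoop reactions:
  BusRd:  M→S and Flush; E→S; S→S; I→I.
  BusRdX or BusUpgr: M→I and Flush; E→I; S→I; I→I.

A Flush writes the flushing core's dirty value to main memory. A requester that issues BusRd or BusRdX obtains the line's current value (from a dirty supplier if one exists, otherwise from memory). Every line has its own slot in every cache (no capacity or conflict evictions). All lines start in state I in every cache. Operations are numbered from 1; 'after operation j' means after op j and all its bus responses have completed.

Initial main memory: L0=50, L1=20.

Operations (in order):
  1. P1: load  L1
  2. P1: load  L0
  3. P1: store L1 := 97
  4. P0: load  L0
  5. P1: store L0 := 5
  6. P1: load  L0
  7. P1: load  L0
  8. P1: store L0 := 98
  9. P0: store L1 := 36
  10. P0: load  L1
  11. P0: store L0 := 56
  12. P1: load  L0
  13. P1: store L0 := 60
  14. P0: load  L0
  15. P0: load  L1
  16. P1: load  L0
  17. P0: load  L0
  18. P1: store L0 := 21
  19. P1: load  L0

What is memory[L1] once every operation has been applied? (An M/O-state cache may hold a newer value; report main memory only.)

memory[L1] = 97

  op1 P1: load  L1 → I/E on L1; bus BusRd; mem=20
  op2 P1: load  L0 → I/E on L0; bus BusRd; mem=50
  op3 P1: store L1 := 97 → I/M on L1; bus (none); mem=20
  op4 P0: load  L0 → S/S on L0; bus BusRd; mem=50
  op5 P1: store L0 := 5 → I/M on L0; bus BusUpgr; mem=50
  op6 P1: load  L0 → I/M on L0; bus (none); mem=50
  op7 P1: load  L0 → I/M on L0; bus (none); mem=50
  op8 P1: store L0 := 98 → I/M on L0; bus (none); mem=50
  op9 P0: store L1 := 36 → M/I on L1; bus BusRdX Flush; mem=97
  op10 P0: load  L1 → M/I on L1; bus (none); mem=97
  op11 P0: store L0 := 56 → M/I on L0; bus BusRdX Flush; mem=98
  op12 P1: load  L0 → S/S on L0; bus BusRd Flush; mem=56
  op13 P1: store L0 := 60 → I/M on L0; bus BusUpgr; mem=56
  op14 P0: load  L0 → S/S on L0; bus BusRd Flush; mem=60
  op15 P0: load  L1 → M/I on L1; bus (none); mem=97
  op16 P1: load  L0 → S/S on L0; bus (none); mem=60
  op17 P0: load  L0 → S/S on L0; bus (none); mem=60
  op18 P1: store L0 := 21 → I/M on L0; bus BusUpgr; mem=60
  op19 P1: load  L0 → I/M on L0; bus (none); mem=60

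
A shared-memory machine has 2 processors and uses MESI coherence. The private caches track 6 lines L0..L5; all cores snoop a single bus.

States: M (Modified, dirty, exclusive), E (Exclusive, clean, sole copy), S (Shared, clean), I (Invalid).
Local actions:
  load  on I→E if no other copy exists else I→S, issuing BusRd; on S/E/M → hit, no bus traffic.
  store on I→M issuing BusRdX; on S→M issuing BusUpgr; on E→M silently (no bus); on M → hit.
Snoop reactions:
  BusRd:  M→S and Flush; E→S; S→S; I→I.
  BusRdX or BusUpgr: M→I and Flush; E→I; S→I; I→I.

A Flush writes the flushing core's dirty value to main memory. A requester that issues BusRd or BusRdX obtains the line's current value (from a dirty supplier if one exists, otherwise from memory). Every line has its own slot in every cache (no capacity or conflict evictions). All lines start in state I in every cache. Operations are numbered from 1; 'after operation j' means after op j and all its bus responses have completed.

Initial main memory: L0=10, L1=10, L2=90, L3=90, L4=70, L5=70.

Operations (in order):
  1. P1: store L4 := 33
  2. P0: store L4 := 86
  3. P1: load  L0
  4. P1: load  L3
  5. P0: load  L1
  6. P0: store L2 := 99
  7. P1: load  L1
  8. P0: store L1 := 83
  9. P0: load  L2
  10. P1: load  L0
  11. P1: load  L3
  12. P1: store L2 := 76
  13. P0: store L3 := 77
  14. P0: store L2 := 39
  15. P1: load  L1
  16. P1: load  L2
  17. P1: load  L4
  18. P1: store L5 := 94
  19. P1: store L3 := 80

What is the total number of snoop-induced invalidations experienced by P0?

[1] P1: store L4 := 33 | P0:I, P1:M(33) | bus: BusRdX
[2] P0: store L4 := 86 | P0:M(86), P1:I | bus: BusRdX,Flush
[3] P1: load  L0 | P0:I, P1:E(10) | bus: BusRd
[4] P1: load  L3 | P0:I, P1:E(90) | bus: BusRd
[5] P0: load  L1 | P0:E(10), P1:I | bus: BusRd
[6] P0: store L2 := 99 | P0:M(99), P1:I | bus: BusRdX
[7] P1: load  L1 | P0:S(10), P1:S(10) | bus: BusRd
[8] P0: store L1 := 83 | P0:M(83), P1:I | bus: BusUpgr
[9] P0: load  L2 | P0:M(99), P1:I | bus: none
[10] P1: load  L0 | P0:I, P1:E(10) | bus: none
[11] P1: load  L3 | P0:I, P1:E(90) | bus: none
[12] P1: store L2 := 76 | P0:I, P1:M(76) | bus: BusRdX,Flush
[13] P0: store L3 := 77 | P0:M(77), P1:I | bus: BusRdX
[14] P0: store L2 := 39 | P0:M(39), P1:I | bus: BusRdX,Flush
[15] P1: load  L1 | P0:S(83), P1:S(83) | bus: BusRd,Flush
[16] P1: load  L2 | P0:S(39), P1:S(39) | bus: BusRd,Flush
[17] P1: load  L4 | P0:S(86), P1:S(86) | bus: BusRd,Flush
[18] P1: store L5 := 94 | P0:I, P1:M(94) | bus: BusRdX
[19] P1: store L3 := 80 | P0:I, P1:M(80) | bus: BusRdX,Flush

invalidations = 2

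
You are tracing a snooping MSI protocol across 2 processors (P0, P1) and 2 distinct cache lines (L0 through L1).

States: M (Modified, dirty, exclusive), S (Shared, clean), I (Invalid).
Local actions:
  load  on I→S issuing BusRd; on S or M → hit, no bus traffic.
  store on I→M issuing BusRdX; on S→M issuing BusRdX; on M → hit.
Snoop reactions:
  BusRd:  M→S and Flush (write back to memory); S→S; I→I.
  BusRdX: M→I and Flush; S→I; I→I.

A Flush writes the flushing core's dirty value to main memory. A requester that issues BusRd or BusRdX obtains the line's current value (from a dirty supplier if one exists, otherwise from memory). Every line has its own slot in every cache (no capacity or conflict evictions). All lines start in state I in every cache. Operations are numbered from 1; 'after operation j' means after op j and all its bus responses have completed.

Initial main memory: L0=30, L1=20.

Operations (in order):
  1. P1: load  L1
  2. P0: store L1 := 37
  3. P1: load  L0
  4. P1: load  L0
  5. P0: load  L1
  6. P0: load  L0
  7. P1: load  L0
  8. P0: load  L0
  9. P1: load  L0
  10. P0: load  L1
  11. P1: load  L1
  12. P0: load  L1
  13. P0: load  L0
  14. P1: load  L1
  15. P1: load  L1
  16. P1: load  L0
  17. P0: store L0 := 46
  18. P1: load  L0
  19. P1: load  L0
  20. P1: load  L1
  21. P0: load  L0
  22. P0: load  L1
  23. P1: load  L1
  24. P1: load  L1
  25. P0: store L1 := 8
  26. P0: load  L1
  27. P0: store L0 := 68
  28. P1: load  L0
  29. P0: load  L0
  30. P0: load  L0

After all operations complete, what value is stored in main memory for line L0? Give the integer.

memory[L0] = 68

  op1 P1: load  L1 → I/S on L1; bus BusRd; mem=20
  op2 P0: store L1 := 37 → M/I on L1; bus BusRdX; mem=20
  op3 P1: load  L0 → I/S on L0; bus BusRd; mem=30
  op4 P1: load  L0 → I/S on L0; bus (none); mem=30
  op5 P0: load  L1 → M/I on L1; bus (none); mem=20
  op6 P0: load  L0 → S/S on L0; bus BusRd; mem=30
  op7 P1: load  L0 → S/S on L0; bus (none); mem=30
  op8 P0: load  L0 → S/S on L0; bus (none); mem=30
  op9 P1: load  L0 → S/S on L0; bus (none); mem=30
  op10 P0: load  L1 → M/I on L1; bus (none); mem=20
  op11 P1: load  L1 → S/S on L1; bus BusRd Flush; mem=37
  op12 P0: load  L1 → S/S on L1; bus (none); mem=37
  op13 P0: load  L0 → S/S on L0; bus (none); mem=30
  op14 P1: load  L1 → S/S on L1; bus (none); mem=37
  op15 P1: load  L1 → S/S on L1; bus (none); mem=37
  op16 P1: load  L0 → S/S on L0; bus (none); mem=30
  op17 P0: store L0 := 46 → M/I on L0; bus BusRdX; mem=30
  op18 P1: load  L0 → S/S on L0; bus BusRd Flush; mem=46
  op19 P1: load  L0 → S/S on L0; bus (none); mem=46
  op20 P1: load  L1 → S/S on L1; bus (none); mem=37
  op21 P0: load  L0 → S/S on L0; bus (none); mem=46
  op22 P0: load  L1 → S/S on L1; bus (none); mem=37
  op23 P1: load  L1 → S/S on L1; bus (none); mem=37
  op24 P1: load  L1 → S/S on L1; bus (none); mem=37
  op25 P0: store L1 := 8 → M/I on L1; bus BusRdX; mem=37
  op26 P0: load  L1 → M/I on L1; bus (none); mem=37
  op27 P0: store L0 := 68 → M/I on L0; bus BusRdX; mem=46
  op28 P1: load  L0 → S/S on L0; bus BusRd Flush; mem=68
  op29 P0: load  L0 → S/S on L0; bus (none); mem=68
  op30 P0: load  L0 → S/S on L0; bus (none); mem=68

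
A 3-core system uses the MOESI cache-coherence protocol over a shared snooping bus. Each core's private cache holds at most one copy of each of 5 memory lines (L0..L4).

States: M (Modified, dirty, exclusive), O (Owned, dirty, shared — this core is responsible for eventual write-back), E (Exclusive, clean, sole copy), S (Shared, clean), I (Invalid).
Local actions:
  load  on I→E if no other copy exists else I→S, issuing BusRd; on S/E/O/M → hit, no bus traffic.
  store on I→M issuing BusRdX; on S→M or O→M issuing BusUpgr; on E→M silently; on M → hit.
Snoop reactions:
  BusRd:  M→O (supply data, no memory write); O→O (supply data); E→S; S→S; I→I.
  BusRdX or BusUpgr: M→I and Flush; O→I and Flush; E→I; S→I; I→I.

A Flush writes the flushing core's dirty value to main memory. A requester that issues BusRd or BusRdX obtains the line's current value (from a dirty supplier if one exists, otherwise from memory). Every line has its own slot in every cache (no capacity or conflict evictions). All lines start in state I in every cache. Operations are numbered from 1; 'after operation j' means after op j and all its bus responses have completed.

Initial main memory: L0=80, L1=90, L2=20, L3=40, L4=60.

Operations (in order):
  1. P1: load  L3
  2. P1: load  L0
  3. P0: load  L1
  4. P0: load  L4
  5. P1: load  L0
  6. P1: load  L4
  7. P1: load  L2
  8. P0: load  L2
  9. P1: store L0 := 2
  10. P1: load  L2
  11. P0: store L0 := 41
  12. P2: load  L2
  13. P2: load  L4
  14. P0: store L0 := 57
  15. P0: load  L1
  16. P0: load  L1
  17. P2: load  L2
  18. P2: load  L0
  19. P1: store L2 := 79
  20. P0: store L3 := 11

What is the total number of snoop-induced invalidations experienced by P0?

invalidations = 1

step 1: P1: load  L3  ⟶  IEI  (L3)  txn=BusRd  M[L3]=40
step 2: P1: load  L0  ⟶  IEI  (L0)  txn=BusRd  M[L0]=80
step 3: P0: load  L1  ⟶  EII  (L1)  txn=BusRd  M[L1]=90
step 4: P0: load  L4  ⟶  EII  (L4)  txn=BusRd  M[L4]=60
step 5: P1: load  L0  ⟶  IEI  (L0)  txn=∅  M[L0]=80
step 6: P1: load  L4  ⟶  SSI  (L4)  txn=BusRd  M[L4]=60
step 7: P1: load  L2  ⟶  IEI  (L2)  txn=BusRd  M[L2]=20
step 8: P0: load  L2  ⟶  SSI  (L2)  txn=BusRd  M[L2]=20
step 9: P1: store L0 := 2  ⟶  IMI  (L0)  txn=∅  M[L0]=80
step 10: P1: load  L2  ⟶  SSI  (L2)  txn=∅  M[L2]=20
step 11: P0: store L0 := 41  ⟶  MII  (L0)  txn=BusRdX+Flush  M[L0]=2
step 12: P2: load  L2  ⟶  SSS  (L2)  txn=BusRd  M[L2]=20
step 13: P2: load  L4  ⟶  SSS  (L4)  txn=BusRd  M[L4]=60
step 14: P0: store L0 := 57  ⟶  MII  (L0)  txn=∅  M[L0]=2
step 15: P0: load  L1  ⟶  EII  (L1)  txn=∅  M[L1]=90
step 16: P0: load  L1  ⟶  EII  (L1)  txn=∅  M[L1]=90
step 17: P2: load  L2  ⟶  SSS  (L2)  txn=∅  M[L2]=20
step 18: P2: load  L0  ⟶  OIS  (L0)  txn=BusRd  M[L0]=2
step 19: P1: store L2 := 79  ⟶  IMI  (L2)  txn=BusUpgr  M[L2]=20
step 20: P0: store L3 := 11  ⟶  MII  (L3)  txn=BusRdX  M[L3]=40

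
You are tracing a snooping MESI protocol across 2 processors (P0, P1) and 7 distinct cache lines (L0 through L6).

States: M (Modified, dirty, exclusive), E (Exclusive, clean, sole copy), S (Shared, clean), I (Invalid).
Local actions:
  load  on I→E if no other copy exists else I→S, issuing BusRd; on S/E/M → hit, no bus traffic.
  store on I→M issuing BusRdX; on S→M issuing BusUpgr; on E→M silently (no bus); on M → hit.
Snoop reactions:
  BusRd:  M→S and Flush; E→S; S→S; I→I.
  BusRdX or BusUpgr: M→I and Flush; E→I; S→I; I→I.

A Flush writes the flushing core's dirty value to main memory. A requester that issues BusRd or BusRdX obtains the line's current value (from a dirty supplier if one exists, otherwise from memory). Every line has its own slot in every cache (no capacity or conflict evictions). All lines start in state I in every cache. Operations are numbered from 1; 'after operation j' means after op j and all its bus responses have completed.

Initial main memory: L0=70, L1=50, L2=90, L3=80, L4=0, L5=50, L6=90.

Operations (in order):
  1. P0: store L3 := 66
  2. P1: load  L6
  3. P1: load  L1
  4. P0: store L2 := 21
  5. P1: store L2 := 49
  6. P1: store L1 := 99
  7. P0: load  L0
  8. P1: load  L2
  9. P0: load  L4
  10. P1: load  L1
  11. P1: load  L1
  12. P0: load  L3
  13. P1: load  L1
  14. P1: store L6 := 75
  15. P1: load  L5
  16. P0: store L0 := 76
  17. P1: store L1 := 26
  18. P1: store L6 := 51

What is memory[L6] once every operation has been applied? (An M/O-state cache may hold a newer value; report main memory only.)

memory[L6] = 90

[1] P0: store L3 := 66 | P0:M(66), P1:I | bus: BusRdX
[2] P1: load  L6 | P0:I, P1:E(90) | bus: BusRd
[3] P1: load  L1 | P0:I, P1:E(50) | bus: BusRd
[4] P0: store L2 := 21 | P0:M(21), P1:I | bus: BusRdX
[5] P1: store L2 := 49 | P0:I, P1:M(49) | bus: BusRdX,Flush
[6] P1: store L1 := 99 | P0:I, P1:M(99) | bus: none
[7] P0: load  L0 | P0:E(70), P1:I | bus: BusRd
[8] P1: load  L2 | P0:I, P1:M(49) | bus: none
[9] P0: load  L4 | P0:E(0), P1:I | bus: BusRd
[10] P1: load  L1 | P0:I, P1:M(99) | bus: none
[11] P1: load  L1 | P0:I, P1:M(99) | bus: none
[12] P0: load  L3 | P0:M(66), P1:I | bus: none
[13] P1: load  L1 | P0:I, P1:M(99) | bus: none
[14] P1: store L6 := 75 | P0:I, P1:M(75) | bus: none
[15] P1: load  L5 | P0:I, P1:E(50) | bus: BusRd
[16] P0: store L0 := 76 | P0:M(76), P1:I | bus: none
[17] P1: store L1 := 26 | P0:I, P1:M(26) | bus: none
[18] P1: store L6 := 51 | P0:I, P1:M(51) | bus: none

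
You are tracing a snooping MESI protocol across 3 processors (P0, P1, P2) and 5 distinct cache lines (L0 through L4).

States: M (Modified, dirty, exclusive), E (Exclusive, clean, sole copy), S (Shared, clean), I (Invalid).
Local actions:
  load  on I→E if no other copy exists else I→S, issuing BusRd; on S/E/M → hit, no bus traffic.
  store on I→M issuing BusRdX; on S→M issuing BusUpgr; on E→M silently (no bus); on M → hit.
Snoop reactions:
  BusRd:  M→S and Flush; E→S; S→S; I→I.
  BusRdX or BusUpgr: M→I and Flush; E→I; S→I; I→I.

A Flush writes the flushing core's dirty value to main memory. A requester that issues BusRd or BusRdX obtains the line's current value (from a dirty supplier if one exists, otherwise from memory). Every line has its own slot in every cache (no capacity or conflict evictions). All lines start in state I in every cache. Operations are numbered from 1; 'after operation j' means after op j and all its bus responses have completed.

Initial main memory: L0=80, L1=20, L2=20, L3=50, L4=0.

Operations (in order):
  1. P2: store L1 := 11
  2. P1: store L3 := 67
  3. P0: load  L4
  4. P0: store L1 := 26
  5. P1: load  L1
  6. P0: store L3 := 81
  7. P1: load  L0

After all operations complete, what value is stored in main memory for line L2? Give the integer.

memory[L2] = 20

[1] P2: store L1 := 11 | P0:I, P1:I, P2:M(11) | bus: BusRdX
[2] P1: store L3 := 67 | P0:I, P1:M(67), P2:I | bus: BusRdX
[3] P0: load  L4 | P0:E(0), P1:I, P2:I | bus: BusRd
[4] P0: store L1 := 26 | P0:M(26), P1:I, P2:I | bus: BusRdX,Flush
[5] P1: load  L1 | P0:S(26), P1:S(26), P2:I | bus: BusRd,Flush
[6] P0: store L3 := 81 | P0:M(81), P1:I, P2:I | bus: BusRdX,Flush
[7] P1: load  L0 | P0:I, P1:E(80), P2:I | bus: BusRd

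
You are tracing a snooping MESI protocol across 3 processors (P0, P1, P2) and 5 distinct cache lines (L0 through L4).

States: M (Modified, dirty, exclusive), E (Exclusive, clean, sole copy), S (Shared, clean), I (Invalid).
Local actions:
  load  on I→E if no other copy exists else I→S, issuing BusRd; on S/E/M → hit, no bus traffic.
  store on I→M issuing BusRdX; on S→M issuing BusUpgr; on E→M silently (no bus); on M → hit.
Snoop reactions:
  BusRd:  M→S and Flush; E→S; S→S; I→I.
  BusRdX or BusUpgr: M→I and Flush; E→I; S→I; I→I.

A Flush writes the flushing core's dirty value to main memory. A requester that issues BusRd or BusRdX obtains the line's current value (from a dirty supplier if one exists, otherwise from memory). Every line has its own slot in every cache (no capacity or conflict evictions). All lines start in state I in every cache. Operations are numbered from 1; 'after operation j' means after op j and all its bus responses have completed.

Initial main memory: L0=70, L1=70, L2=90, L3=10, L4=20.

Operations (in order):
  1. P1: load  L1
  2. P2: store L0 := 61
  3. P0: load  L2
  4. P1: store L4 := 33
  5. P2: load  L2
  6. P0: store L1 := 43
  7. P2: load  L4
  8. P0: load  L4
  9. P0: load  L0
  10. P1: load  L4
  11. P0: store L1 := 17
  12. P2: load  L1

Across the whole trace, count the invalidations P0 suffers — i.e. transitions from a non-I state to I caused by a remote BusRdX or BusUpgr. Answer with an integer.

1. P1: load  L1  bus=[BusRd]  L1: P0=I P1=E P2=I  mem[L1]=70
2. P2: store L0 := 61  bus=[BusRdX]  L0: P0=I P1=I P2=M  mem[L0]=70
3. P0: load  L2  bus=[BusRd]  L2: P0=E P1=I P2=I  mem[L2]=90
4. P1: store L4 := 33  bus=[BusRdX]  L4: P0=I P1=M P2=I  mem[L4]=20
5. P2: load  L2  bus=[BusRd]  L2: P0=S P1=I P2=S  mem[L2]=90
6. P0: store L1 := 43  bus=[BusRdX]  L1: P0=M P1=I P2=I  mem[L1]=70
7. P2: load  L4  bus=[BusRd,Flush]  L4: P0=I P1=S P2=S  mem[L4]=33
8. P0: load  L4  bus=[BusRd]  L4: P0=S P1=S P2=S  mem[L4]=33
9. P0: load  L0  bus=[BusRd,Flush]  L0: P0=S P1=I P2=S  mem[L0]=61
10. P1: load  L4  bus=[-]  L4: P0=S P1=S P2=S  mem[L4]=33
11. P0: store L1 := 17  bus=[-]  L1: P0=M P1=I P2=I  mem[L1]=70
12. P2: load  L1  bus=[BusRd,Flush]  L1: P0=S P1=I P2=S  mem[L1]=17

invalidations = 0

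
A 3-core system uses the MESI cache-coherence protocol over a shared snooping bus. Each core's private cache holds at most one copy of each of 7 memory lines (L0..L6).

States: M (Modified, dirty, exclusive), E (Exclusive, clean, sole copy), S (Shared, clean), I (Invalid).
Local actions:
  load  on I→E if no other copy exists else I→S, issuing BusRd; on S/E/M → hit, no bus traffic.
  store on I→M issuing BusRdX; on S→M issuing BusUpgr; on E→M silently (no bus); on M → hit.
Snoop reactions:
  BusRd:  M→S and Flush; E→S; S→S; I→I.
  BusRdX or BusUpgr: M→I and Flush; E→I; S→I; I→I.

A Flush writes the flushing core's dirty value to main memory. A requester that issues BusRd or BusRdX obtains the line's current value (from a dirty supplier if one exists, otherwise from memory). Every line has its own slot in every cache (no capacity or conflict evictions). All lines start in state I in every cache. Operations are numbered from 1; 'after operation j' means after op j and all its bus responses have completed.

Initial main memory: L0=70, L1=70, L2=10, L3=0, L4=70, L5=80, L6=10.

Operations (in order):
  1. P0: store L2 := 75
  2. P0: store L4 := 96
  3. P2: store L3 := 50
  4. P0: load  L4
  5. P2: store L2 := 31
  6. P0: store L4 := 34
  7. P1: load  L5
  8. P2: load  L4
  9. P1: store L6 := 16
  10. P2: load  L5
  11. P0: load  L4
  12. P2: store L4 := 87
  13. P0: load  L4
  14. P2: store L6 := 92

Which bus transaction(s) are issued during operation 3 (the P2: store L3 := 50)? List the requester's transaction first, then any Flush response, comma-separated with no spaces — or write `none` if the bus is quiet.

[1] P0: store L2 := 75 | P0:M(75), P1:I, P2:I | bus: BusRdX
[2] P0: store L4 := 96 | P0:M(96), P1:I, P2:I | bus: BusRdX
[3] P2: store L3 := 50 | P0:I, P1:I, P2:M(50) | bus: BusRdX
[4] P0: load  L4 | P0:M(96), P1:I, P2:I | bus: none
[5] P2: store L2 := 31 | P0:I, P1:I, P2:M(31) | bus: BusRdX,Flush
[6] P0: store L4 := 34 | P0:M(34), P1:I, P2:I | bus: none
[7] P1: load  L5 | P0:I, P1:E(80), P2:I | bus: BusRd
[8] P2: load  L4 | P0:S(34), P1:I, P2:S(34) | bus: BusRd,Flush
[9] P1: store L6 := 16 | P0:I, P1:M(16), P2:I | bus: BusRdX
[10] P2: load  L5 | P0:I, P1:S(80), P2:S(80) | bus: BusRd
[11] P0: load  L4 | P0:S(34), P1:I, P2:S(34) | bus: none
[12] P2: store L4 := 87 | P0:I, P1:I, P2:M(87) | bus: BusUpgr
[13] P0: load  L4 | P0:S(87), P1:I, P2:S(87) | bus: BusRd,Flush
[14] P2: store L6 := 92 | P0:I, P1:I, P2:M(92) | bus: BusRdX,Flush

bus = BusRdX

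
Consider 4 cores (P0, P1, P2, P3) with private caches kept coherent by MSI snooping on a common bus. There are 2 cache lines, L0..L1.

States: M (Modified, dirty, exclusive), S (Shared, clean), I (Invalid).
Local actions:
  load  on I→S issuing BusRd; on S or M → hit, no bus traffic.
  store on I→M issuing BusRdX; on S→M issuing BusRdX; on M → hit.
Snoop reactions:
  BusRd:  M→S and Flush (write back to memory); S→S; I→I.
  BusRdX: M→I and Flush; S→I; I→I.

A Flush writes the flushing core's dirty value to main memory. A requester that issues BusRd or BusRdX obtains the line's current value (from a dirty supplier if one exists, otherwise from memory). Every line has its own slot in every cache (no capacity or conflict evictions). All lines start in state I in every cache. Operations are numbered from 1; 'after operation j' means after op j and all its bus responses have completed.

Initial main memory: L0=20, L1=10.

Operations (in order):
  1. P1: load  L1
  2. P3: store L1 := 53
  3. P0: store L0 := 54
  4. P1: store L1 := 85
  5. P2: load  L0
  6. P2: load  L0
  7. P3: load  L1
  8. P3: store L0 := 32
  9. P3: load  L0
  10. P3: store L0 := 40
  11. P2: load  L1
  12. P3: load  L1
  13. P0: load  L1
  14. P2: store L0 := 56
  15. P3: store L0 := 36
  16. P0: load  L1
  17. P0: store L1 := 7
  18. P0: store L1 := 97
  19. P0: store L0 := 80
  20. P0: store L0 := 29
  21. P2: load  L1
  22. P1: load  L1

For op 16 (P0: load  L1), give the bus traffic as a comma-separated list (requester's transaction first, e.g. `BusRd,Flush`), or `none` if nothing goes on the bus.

1. P1: load  L1  bus=[BusRd]  L1: P0=I P1=S P2=I P3=I  mem[L1]=10
2. P3: store L1 := 53  bus=[BusRdX]  L1: P0=I P1=I P2=I P3=M  mem[L1]=10
3. P0: store L0 := 54  bus=[BusRdX]  L0: P0=M P1=I P2=I P3=I  mem[L0]=20
4. P1: store L1 := 85  bus=[BusRdX,Flush]  L1: P0=I P1=M P2=I P3=I  mem[L1]=53
5. P2: load  L0  bus=[BusRd,Flush]  L0: P0=S P1=I P2=S P3=I  mem[L0]=54
6. P2: load  L0  bus=[-]  L0: P0=S P1=I P2=S P3=I  mem[L0]=54
7. P3: load  L1  bus=[BusRd,Flush]  L1: P0=I P1=S P2=I P3=S  mem[L1]=85
8. P3: store L0 := 32  bus=[BusRdX]  L0: P0=I P1=I P2=I P3=M  mem[L0]=54
9. P3: load  L0  bus=[-]  L0: P0=I P1=I P2=I P3=M  mem[L0]=54
10. P3: store L0 := 40  bus=[-]  L0: P0=I P1=I P2=I P3=M  mem[L0]=54
11. P2: load  L1  bus=[BusRd]  L1: P0=I P1=S P2=S P3=S  mem[L1]=85
12. P3: load  L1  bus=[-]  L1: P0=I P1=S P2=S P3=S  mem[L1]=85
13. P0: load  L1  bus=[BusRd]  L1: P0=S P1=S P2=S P3=S  mem[L1]=85
14. P2: store L0 := 56  bus=[BusRdX,Flush]  L0: P0=I P1=I P2=M P3=I  mem[L0]=40
15. P3: store L0 := 36  bus=[BusRdX,Flush]  L0: P0=I P1=I P2=I P3=M  mem[L0]=56
16. P0: load  L1  bus=[-]  L1: P0=S P1=S P2=S P3=S  mem[L1]=85
17. P0: store L1 := 7  bus=[BusRdX]  L1: P0=M P1=I P2=I P3=I  mem[L1]=85
18. P0: store L1 := 97  bus=[-]  L1: P0=M P1=I P2=I P3=I  mem[L1]=85
19. P0: store L0 := 80  bus=[BusRdX,Flush]  L0: P0=M P1=I P2=I P3=I  mem[L0]=36
20. P0: store L0 := 29  bus=[-]  L0: P0=M P1=I P2=I P3=I  mem[L0]=36
21. P2: load  L1  bus=[BusRd,Flush]  L1: P0=S P1=I P2=S P3=I  mem[L1]=97
22. P1: load  L1  bus=[BusRd]  L1: P0=S P1=S P2=S P3=I  mem[L1]=97

bus = none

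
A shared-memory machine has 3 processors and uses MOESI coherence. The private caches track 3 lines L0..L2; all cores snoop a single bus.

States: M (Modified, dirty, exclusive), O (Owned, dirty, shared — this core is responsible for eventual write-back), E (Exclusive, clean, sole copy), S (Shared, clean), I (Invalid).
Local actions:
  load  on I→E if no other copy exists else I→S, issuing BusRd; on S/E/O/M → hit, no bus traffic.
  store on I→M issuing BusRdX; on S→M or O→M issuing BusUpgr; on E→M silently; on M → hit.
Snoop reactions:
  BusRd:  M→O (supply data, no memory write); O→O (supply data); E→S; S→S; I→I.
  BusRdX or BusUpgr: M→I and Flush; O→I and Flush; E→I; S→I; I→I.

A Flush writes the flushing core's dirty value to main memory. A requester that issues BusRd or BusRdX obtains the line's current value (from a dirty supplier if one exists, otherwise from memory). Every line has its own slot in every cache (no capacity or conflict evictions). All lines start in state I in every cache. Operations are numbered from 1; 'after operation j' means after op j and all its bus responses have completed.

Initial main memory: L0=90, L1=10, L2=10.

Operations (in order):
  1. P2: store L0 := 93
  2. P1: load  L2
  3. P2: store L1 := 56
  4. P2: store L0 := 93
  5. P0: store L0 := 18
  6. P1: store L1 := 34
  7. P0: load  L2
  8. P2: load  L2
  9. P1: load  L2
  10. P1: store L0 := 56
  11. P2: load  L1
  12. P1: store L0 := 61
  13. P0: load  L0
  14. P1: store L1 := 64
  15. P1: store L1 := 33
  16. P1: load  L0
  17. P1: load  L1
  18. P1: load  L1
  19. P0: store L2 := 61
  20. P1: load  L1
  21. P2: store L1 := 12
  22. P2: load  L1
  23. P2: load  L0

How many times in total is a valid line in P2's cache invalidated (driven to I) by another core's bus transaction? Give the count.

invalidations = 4

step 1: P2: store L0 := 93  ⟶  IIM  (L0)  txn=BusRdX  M[L0]=90
step 2: P1: load  L2  ⟶  IEI  (L2)  txn=BusRd  M[L2]=10
step 3: P2: store L1 := 56  ⟶  IIM  (L1)  txn=BusRdX  M[L1]=10
step 4: P2: store L0 := 93  ⟶  IIM  (L0)  txn=∅  M[L0]=90
step 5: P0: store L0 := 18  ⟶  MII  (L0)  txn=BusRdX+Flush  M[L0]=93
step 6: P1: store L1 := 34  ⟶  IMI  (L1)  txn=BusRdX+Flush  M[L1]=56
step 7: P0: load  L2  ⟶  SSI  (L2)  txn=BusRd  M[L2]=10
step 8: P2: load  L2  ⟶  SSS  (L2)  txn=BusRd  M[L2]=10
step 9: P1: load  L2  ⟶  SSS  (L2)  txn=∅  M[L2]=10
step 10: P1: store L0 := 56  ⟶  IMI  (L0)  txn=BusRdX+Flush  M[L0]=18
step 11: P2: load  L1  ⟶  IOS  (L1)  txn=BusRd  M[L1]=56
step 12: P1: store L0 := 61  ⟶  IMI  (L0)  txn=∅  M[L0]=18
step 13: P0: load  L0  ⟶  SOI  (L0)  txn=BusRd  M[L0]=18
step 14: P1: store L1 := 64  ⟶  IMI  (L1)  txn=BusUpgr  M[L1]=56
step 15: P1: store L1 := 33  ⟶  IMI  (L1)  txn=∅  M[L1]=56
step 16: P1: load  L0  ⟶  SOI  (L0)  txn=∅  M[L0]=18
step 17: P1: load  L1  ⟶  IMI  (L1)  txn=∅  M[L1]=56
step 18: P1: load  L1  ⟶  IMI  (L1)  txn=∅  M[L1]=56
step 19: P0: store L2 := 61  ⟶  MII  (L2)  txn=BusUpgr  M[L2]=10
step 20: P1: load  L1  ⟶  IMI  (L1)  txn=∅  M[L1]=56
step 21: P2: store L1 := 12  ⟶  IIM  (L1)  txn=BusRdX+Flush  M[L1]=33
step 22: P2: load  L1  ⟶  IIM  (L1)  txn=∅  M[L1]=33
step 23: P2: load  L0  ⟶  SOS  (L0)  txn=BusRd  M[L0]=18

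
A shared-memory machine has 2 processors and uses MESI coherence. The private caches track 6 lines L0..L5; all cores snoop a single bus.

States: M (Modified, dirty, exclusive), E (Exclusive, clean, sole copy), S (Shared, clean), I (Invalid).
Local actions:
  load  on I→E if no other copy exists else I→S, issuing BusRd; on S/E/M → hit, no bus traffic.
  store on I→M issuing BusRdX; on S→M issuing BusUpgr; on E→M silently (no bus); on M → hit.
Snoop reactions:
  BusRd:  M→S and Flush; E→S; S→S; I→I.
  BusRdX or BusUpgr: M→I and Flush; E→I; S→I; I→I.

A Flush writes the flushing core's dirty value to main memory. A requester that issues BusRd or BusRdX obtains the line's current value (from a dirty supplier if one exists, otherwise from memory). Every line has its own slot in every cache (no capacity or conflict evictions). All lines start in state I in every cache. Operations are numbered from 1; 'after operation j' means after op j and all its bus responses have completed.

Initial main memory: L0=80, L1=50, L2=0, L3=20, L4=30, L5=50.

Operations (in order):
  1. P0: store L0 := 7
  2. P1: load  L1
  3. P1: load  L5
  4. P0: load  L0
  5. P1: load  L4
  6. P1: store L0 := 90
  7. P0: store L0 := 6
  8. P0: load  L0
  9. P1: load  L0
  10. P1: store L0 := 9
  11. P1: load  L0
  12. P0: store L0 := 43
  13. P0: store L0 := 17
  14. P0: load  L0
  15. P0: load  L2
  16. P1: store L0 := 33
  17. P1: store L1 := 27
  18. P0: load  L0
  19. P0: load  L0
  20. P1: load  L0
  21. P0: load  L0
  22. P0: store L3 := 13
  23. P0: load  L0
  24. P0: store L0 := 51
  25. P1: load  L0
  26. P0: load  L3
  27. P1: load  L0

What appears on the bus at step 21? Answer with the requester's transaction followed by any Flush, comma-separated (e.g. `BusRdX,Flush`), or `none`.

bus = none

step 1: P0: store L0 := 7  ⟶  MI  (L0)  txn=BusRdX  M[L0]=80
step 2: P1: load  L1  ⟶  IE  (L1)  txn=BusRd  M[L1]=50
step 3: P1: load  L5  ⟶  IE  (L5)  txn=BusRd  M[L5]=50
step 4: P0: load  L0  ⟶  MI  (L0)  txn=∅  M[L0]=80
step 5: P1: load  L4  ⟶  IE  (L4)  txn=BusRd  M[L4]=30
step 6: P1: store L0 := 90  ⟶  IM  (L0)  txn=BusRdX+Flush  M[L0]=7
step 7: P0: store L0 := 6  ⟶  MI  (L0)  txn=BusRdX+Flush  M[L0]=90
step 8: P0: load  L0  ⟶  MI  (L0)  txn=∅  M[L0]=90
step 9: P1: load  L0  ⟶  SS  (L0)  txn=BusRd+Flush  M[L0]=6
step 10: P1: store L0 := 9  ⟶  IM  (L0)  txn=BusUpgr  M[L0]=6
step 11: P1: load  L0  ⟶  IM  (L0)  txn=∅  M[L0]=6
step 12: P0: store L0 := 43  ⟶  MI  (L0)  txn=BusRdX+Flush  M[L0]=9
step 13: P0: store L0 := 17  ⟶  MI  (L0)  txn=∅  M[L0]=9
step 14: P0: load  L0  ⟶  MI  (L0)  txn=∅  M[L0]=9
step 15: P0: load  L2  ⟶  EI  (L2)  txn=BusRd  M[L2]=0
step 16: P1: store L0 := 33  ⟶  IM  (L0)  txn=BusRdX+Flush  M[L0]=17
step 17: P1: store L1 := 27  ⟶  IM  (L1)  txn=∅  M[L1]=50
step 18: P0: load  L0  ⟶  SS  (L0)  txn=BusRd+Flush  M[L0]=33
step 19: P0: load  L0  ⟶  SS  (L0)  txn=∅  M[L0]=33
step 20: P1: load  L0  ⟶  SS  (L0)  txn=∅  M[L0]=33
step 21: P0: load  L0  ⟶  SS  (L0)  txn=∅  M[L0]=33
step 22: P0: store L3 := 13  ⟶  MI  (L3)  txn=BusRdX  M[L3]=20
step 23: P0: load  L0  ⟶  SS  (L0)  txn=∅  M[L0]=33
step 24: P0: store L0 := 51  ⟶  MI  (L0)  txn=BusUpgr  M[L0]=33
step 25: P1: load  L0  ⟶  SS  (L0)  txn=BusRd+Flush  M[L0]=51
step 26: P0: load  L3  ⟶  MI  (L3)  txn=∅  M[L3]=20
step 27: P1: load  L0  ⟶  SS  (L0)  txn=∅  M[L0]=51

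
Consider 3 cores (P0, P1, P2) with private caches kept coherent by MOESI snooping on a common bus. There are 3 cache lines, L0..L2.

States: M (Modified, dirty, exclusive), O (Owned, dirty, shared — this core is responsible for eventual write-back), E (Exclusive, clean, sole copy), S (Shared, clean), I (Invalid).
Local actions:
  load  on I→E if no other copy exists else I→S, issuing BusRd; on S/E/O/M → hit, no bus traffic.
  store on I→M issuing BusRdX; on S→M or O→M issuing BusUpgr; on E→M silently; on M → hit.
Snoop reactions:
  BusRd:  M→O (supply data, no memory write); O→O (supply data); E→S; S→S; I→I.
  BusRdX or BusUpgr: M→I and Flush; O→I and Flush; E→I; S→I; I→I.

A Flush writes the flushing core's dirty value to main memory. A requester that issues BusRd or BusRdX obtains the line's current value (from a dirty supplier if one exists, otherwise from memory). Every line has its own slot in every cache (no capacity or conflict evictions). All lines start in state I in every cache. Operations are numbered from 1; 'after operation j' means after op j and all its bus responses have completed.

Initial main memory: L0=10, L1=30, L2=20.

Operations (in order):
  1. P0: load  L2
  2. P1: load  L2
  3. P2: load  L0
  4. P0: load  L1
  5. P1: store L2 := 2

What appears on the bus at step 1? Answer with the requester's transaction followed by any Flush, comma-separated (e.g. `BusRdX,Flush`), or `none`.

bus = BusRd

  op1 P0: load  L2 → E/I/I on L2; bus BusRd; mem=20
  op2 P1: load  L2 → S/S/I on L2; bus BusRd; mem=20
  op3 P2: load  L0 → I/I/E on L0; bus BusRd; mem=10
  op4 P0: load  L1 → E/I/I on L1; bus BusRd; mem=30
  op5 P1: store L2 := 2 → I/M/I on L2; bus BusUpgr; mem=20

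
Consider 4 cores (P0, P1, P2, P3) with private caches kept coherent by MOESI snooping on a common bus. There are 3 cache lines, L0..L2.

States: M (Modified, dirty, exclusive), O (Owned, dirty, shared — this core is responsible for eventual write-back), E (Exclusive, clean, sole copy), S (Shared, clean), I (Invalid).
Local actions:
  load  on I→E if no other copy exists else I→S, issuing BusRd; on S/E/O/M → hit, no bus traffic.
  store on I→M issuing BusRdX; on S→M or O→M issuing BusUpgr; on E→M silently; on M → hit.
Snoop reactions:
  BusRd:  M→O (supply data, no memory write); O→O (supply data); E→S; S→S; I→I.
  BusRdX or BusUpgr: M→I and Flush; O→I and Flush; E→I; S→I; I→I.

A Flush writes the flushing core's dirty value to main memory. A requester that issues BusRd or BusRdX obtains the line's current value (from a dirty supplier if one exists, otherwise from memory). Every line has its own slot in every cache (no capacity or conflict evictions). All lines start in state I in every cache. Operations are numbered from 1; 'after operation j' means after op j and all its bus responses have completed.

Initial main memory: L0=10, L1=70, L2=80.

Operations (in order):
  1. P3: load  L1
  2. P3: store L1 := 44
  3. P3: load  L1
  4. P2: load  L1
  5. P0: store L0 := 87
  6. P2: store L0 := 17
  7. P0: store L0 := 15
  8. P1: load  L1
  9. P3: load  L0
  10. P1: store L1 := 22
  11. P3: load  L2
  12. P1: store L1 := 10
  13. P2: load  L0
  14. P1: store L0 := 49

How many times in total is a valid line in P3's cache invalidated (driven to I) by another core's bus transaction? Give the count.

invalidations = 2

[1] P3: load  L1 | P0:I, P1:I, P2:I, P3:E(70) | bus: BusRd
[2] P3: store L1 := 44 | P0:I, P1:I, P2:I, P3:M(44) | bus: none
[3] P3: load  L1 | P0:I, P1:I, P2:I, P3:M(44) | bus: none
[4] P2: load  L1 | P0:I, P1:I, P2:S(44), P3:O(44) | bus: BusRd
[5] P0: store L0 := 87 | P0:M(87), P1:I, P2:I, P3:I | bus: BusRdX
[6] P2: store L0 := 17 | P0:I, P1:I, P2:M(17), P3:I | bus: BusRdX,Flush
[7] P0: store L0 := 15 | P0:M(15), P1:I, P2:I, P3:I | bus: BusRdX,Flush
[8] P1: load  L1 | P0:I, P1:S(44), P2:S(44), P3:O(44) | bus: BusRd
[9] P3: load  L0 | P0:O(15), P1:I, P2:I, P3:S(15) | bus: BusRd
[10] P1: store L1 := 22 | P0:I, P1:M(22), P2:I, P3:I | bus: BusUpgr,Flush
[11] P3: load  L2 | P0:I, P1:I, P2:I, P3:E(80) | bus: BusRd
[12] P1: store L1 := 10 | P0:I, P1:M(10), P2:I, P3:I | bus: none
[13] P2: load  L0 | P0:O(15), P1:I, P2:S(15), P3:S(15) | bus: BusRd
[14] P1: store L0 := 49 | P0:I, P1:M(49), P2:I, P3:I | bus: BusRdX,Flush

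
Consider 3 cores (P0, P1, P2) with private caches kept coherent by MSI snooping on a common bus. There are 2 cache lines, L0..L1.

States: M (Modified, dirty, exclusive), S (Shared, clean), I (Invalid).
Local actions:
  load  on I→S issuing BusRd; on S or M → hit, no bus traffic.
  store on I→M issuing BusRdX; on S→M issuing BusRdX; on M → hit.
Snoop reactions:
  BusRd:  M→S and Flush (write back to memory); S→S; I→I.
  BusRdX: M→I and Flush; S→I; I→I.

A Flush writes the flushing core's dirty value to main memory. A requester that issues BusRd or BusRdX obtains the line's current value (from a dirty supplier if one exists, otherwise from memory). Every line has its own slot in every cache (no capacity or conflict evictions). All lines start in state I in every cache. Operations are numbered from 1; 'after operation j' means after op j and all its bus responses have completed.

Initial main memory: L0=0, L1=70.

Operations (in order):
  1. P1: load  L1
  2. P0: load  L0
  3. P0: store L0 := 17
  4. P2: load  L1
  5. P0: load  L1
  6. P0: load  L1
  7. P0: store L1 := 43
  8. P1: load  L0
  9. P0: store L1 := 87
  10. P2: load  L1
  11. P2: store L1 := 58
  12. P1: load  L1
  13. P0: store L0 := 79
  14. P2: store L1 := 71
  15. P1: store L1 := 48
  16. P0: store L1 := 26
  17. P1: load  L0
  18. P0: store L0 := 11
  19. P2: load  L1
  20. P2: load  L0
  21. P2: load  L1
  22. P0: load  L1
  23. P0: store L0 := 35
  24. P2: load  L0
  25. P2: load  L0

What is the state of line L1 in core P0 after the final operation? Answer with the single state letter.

state = S

  op1 P1: load  L1 → I/S/I on L1; bus BusRd; mem=70
  op2 P0: load  L0 → S/I/I on L0; bus BusRd; mem=0
  op3 P0: store L0 := 17 → M/I/I on L0; bus BusRdX; mem=0
  op4 P2: load  L1 → I/S/S on L1; bus BusRd; mem=70
  op5 P0: load  L1 → S/S/S on L1; bus BusRd; mem=70
  op6 P0: load  L1 → S/S/S on L1; bus (none); mem=70
  op7 P0: store L1 := 43 → M/I/I on L1; bus BusRdX; mem=70
  op8 P1: load  L0 → S/S/I on L0; bus BusRd Flush; mem=17
  op9 P0: store L1 := 87 → M/I/I on L1; bus (none); mem=70
  op10 P2: load  L1 → S/I/S on L1; bus BusRd Flush; mem=87
  op11 P2: store L1 := 58 → I/I/M on L1; bus BusRdX; mem=87
  op12 P1: load  L1 → I/S/S on L1; bus BusRd Flush; mem=58
  op13 P0: store L0 := 79 → M/I/I on L0; bus BusRdX; mem=17
  op14 P2: store L1 := 71 → I/I/M on L1; bus BusRdX; mem=58
  op15 P1: store L1 := 48 → I/M/I on L1; bus BusRdX Flush; mem=71
  op16 P0: store L1 := 26 → M/I/I on L1; bus BusRdX Flush; mem=48
  op17 P1: load  L0 → S/S/I on L0; bus BusRd Flush; mem=79
  op18 P0: store L0 := 11 → M/I/I on L0; bus BusRdX; mem=79
  op19 P2: load  L1 → S/I/S on L1; bus BusRd Flush; mem=26
  op20 P2: load  L0 → S/I/S on L0; bus BusRd Flush; mem=11
  op21 P2: load  L1 → S/I/S on L1; bus (none); mem=26
  op22 P0: load  L1 → S/I/S on L1; bus (none); mem=26
  op23 P0: store L0 := 35 → M/I/I on L0; bus BusRdX; mem=11
  op24 P2: load  L0 → S/I/S on L0; bus BusRd Flush; mem=35
  op25 P2: load  L0 → S/I/S on L0; bus (none); mem=35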